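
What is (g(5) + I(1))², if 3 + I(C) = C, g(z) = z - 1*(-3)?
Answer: 36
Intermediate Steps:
g(z) = 3 + z (g(z) = z + 3 = 3 + z)
I(C) = -3 + C
(g(5) + I(1))² = ((3 + 5) + (-3 + 1))² = (8 - 2)² = 6² = 36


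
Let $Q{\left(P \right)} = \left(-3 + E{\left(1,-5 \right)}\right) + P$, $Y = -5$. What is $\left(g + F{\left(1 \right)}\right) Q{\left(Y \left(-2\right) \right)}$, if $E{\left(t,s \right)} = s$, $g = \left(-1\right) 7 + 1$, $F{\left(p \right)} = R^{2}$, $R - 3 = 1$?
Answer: $20$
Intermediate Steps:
$R = 4$ ($R = 3 + 1 = 4$)
$F{\left(p \right)} = 16$ ($F{\left(p \right)} = 4^{2} = 16$)
$g = -6$ ($g = -7 + 1 = -6$)
$Q{\left(P \right)} = -8 + P$ ($Q{\left(P \right)} = \left(-3 - 5\right) + P = -8 + P$)
$\left(g + F{\left(1 \right)}\right) Q{\left(Y \left(-2\right) \right)} = \left(-6 + 16\right) \left(-8 - -10\right) = 10 \left(-8 + 10\right) = 10 \cdot 2 = 20$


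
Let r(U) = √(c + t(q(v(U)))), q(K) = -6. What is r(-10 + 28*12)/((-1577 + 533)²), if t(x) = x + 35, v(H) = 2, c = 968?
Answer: √997/1089936 ≈ 2.8970e-5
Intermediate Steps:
t(x) = 35 + x
r(U) = √997 (r(U) = √(968 + (35 - 6)) = √(968 + 29) = √997)
r(-10 + 28*12)/((-1577 + 533)²) = √997/((-1577 + 533)²) = √997/((-1044)²) = √997/1089936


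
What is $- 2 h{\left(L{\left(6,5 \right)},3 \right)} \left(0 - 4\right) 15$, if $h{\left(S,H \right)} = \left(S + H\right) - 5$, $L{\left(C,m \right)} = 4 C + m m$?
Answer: $5640$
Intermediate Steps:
$L{\left(C,m \right)} = m^{2} + 4 C$ ($L{\left(C,m \right)} = 4 C + m^{2} = m^{2} + 4 C$)
$h{\left(S,H \right)} = -5 + H + S$ ($h{\left(S,H \right)} = \left(H + S\right) - 5 = -5 + H + S$)
$- 2 h{\left(L{\left(6,5 \right)},3 \right)} \left(0 - 4\right) 15 = - 2 \left(-5 + 3 + \left(5^{2} + 4 \cdot 6\right)\right) \left(0 - 4\right) 15 = - 2 \left(-5 + 3 + \left(25 + 24\right)\right) \left(0 - 4\right) 15 = - 2 \left(-5 + 3 + 49\right) \left(-4\right) 15 = \left(-2\right) 47 \left(-4\right) 15 = \left(-94\right) \left(-4\right) 15 = 376 \cdot 15 = 5640$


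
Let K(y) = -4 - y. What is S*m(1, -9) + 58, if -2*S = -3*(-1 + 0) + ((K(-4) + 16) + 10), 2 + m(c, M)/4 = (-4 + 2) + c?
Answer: 232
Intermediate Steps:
m(c, M) = -16 + 4*c (m(c, M) = -8 + 4*((-4 + 2) + c) = -8 + 4*(-2 + c) = -8 + (-8 + 4*c) = -16 + 4*c)
S = -29/2 (S = -(-3*(-1 + 0) + (((-4 - 1*(-4)) + 16) + 10))/2 = -(-3*(-1) + (((-4 + 4) + 16) + 10))/2 = -(3 + ((0 + 16) + 10))/2 = -(3 + (16 + 10))/2 = -(3 + 26)/2 = -1/2*29 = -29/2 ≈ -14.500)
S*m(1, -9) + 58 = -29*(-16 + 4*1)/2 + 58 = -29*(-16 + 4)/2 + 58 = -29/2*(-12) + 58 = 174 + 58 = 232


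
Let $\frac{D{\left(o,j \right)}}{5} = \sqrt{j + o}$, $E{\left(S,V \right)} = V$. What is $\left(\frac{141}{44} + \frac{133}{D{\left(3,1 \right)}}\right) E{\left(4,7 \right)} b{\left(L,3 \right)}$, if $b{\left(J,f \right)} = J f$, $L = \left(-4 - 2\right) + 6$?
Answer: $0$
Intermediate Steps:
$L = 0$ ($L = \left(-4 - 2\right) + 6 = -6 + 6 = 0$)
$D{\left(o,j \right)} = 5 \sqrt{j + o}$
$\left(\frac{141}{44} + \frac{133}{D{\left(3,1 \right)}}\right) E{\left(4,7 \right)} b{\left(L,3 \right)} = \left(\frac{141}{44} + \frac{133}{5 \sqrt{1 + 3}}\right) 7 \cdot 0 \cdot 3 = \left(141 \cdot \frac{1}{44} + \frac{133}{5 \sqrt{4}}\right) 7 \cdot 0 = \left(\frac{141}{44} + \frac{133}{5 \cdot 2}\right) 0 = \left(\frac{141}{44} + \frac{133}{10}\right) 0 = \frac{3631}{220} \cdot 0 = 0$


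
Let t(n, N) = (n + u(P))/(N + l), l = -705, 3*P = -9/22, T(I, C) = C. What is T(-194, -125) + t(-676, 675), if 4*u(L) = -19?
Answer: -12277/120 ≈ -102.31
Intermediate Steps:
P = -3/22 (P = (-9/22)/3 = (-9*1/22)/3 = (⅓)*(-9/22) = -3/22 ≈ -0.13636)
u(L) = -19/4 (u(L) = (¼)*(-19) = -19/4)
t(n, N) = (-19/4 + n)/(-705 + N) (t(n, N) = (n - 19/4)/(N - 705) = (-19/4 + n)/(-705 + N))
T(-194, -125) + t(-676, 675) = -125 + (-19/4 - 676)/(-705 + 675) = -125 - 2723/4/(-30) = -125 - 1/30*(-2723/4) = -125 + 2723/120 = -12277/120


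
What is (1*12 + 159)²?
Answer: 29241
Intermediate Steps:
(1*12 + 159)² = (12 + 159)² = 171² = 29241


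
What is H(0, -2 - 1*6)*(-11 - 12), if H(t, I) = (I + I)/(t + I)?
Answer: -46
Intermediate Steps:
H(t, I) = 2*I/(I + t) (H(t, I) = (2*I)/(I + t) = 2*I/(I + t))
H(0, -2 - 1*6)*(-11 - 12) = (2*(-2 - 1*6)/((-2 - 1*6) + 0))*(-11 - 12) = (2*(-2 - 6)/((-2 - 6) + 0))*(-23) = (2*(-8)/(-8 + 0))*(-23) = (2*(-8)/(-8))*(-23) = (2*(-8)*(-⅛))*(-23) = 2*(-23) = -46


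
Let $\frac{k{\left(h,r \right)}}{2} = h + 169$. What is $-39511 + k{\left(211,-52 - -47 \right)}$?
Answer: $-38751$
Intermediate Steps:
$k{\left(h,r \right)} = 338 + 2 h$ ($k{\left(h,r \right)} = 2 \left(h + 169\right) = 2 \left(169 + h\right) = 338 + 2 h$)
$-39511 + k{\left(211,-52 - -47 \right)} = -39511 + \left(338 + 2 \cdot 211\right) = -39511 + \left(338 + 422\right) = -39511 + 760 = -38751$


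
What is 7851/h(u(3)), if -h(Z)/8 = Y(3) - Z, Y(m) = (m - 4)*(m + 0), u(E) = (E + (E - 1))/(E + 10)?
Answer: 102063/352 ≈ 289.95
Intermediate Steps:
u(E) = (-1 + 2*E)/(10 + E) (u(E) = (E + (-1 + E))/(10 + E) = (-1 + 2*E)/(10 + E))
Y(m) = m*(-4 + m) (Y(m) = (-4 + m)*m = m*(-4 + m))
h(Z) = 24 + 8*Z (h(Z) = -8*(3*(-4 + 3) - Z) = -8*(3*(-1) - Z) = -8*(-3 - Z) = 24 + 8*Z)
7851/h(u(3)) = 7851/(24 + 8*((-1 + 2*3)/(10 + 3))) = 7851/(24 + 8*((-1 + 6)/13)) = 7851/(24 + 8*((1/13)*5)) = 7851/(24 + 8*(5/13)) = 7851/(24 + 40/13) = 7851/(352/13) = 7851*(13/352) = 102063/352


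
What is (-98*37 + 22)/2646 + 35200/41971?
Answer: -29062142/55527633 ≈ -0.52338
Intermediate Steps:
(-98*37 + 22)/2646 + 35200/41971 = (-3626 + 22)*(1/2646) + 35200*(1/41971) = -3604*1/2646 + 35200/41971 = -1802/1323 + 35200/41971 = -29062142/55527633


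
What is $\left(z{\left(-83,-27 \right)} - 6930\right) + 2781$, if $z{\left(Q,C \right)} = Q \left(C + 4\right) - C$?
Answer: $-2213$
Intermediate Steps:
$z{\left(Q,C \right)} = - C + Q \left(4 + C\right)$ ($z{\left(Q,C \right)} = Q \left(4 + C\right) - C = - C + Q \left(4 + C\right)$)
$\left(z{\left(-83,-27 \right)} - 6930\right) + 2781 = \left(\left(\left(-1\right) \left(-27\right) + 4 \left(-83\right) - -2241\right) - 6930\right) + 2781 = \left(\left(27 - 332 + 2241\right) - 6930\right) + 2781 = \left(1936 - 6930\right) + 2781 = -4994 + 2781 = -2213$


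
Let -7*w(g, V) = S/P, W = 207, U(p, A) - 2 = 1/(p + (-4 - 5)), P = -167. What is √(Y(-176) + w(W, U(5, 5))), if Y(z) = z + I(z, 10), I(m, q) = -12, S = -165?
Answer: I*√257106353/1169 ≈ 13.716*I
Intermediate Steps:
U(p, A) = 2 + 1/(-9 + p) (U(p, A) = 2 + 1/(p + (-4 - 5)) = 2 + 1/(p - 9) = 2 + 1/(-9 + p))
Y(z) = -12 + z (Y(z) = z - 12 = -12 + z)
w(g, V) = -165/1169 (w(g, V) = -(-165)/(7*(-167)) = -(-165)*(-1)/(7*167) = -⅐*165/167 = -165/1169)
√(Y(-176) + w(W, U(5, 5))) = √((-12 - 176) - 165/1169) = √(-188 - 165/1169) = √(-219937/1169) = I*√257106353/1169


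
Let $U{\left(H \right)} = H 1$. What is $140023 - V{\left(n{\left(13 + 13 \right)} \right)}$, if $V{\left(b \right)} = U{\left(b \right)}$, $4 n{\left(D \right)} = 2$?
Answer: $\frac{280045}{2} \approx 1.4002 \cdot 10^{5}$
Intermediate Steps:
$n{\left(D \right)} = \frac{1}{2}$ ($n{\left(D \right)} = \frac{1}{4} \cdot 2 = \frac{1}{2}$)
$U{\left(H \right)} = H$
$V{\left(b \right)} = b$
$140023 - V{\left(n{\left(13 + 13 \right)} \right)} = 140023 - \frac{1}{2} = \frac{280045}{2}$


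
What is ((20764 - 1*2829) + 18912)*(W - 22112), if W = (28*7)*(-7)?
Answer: -865314948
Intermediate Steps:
W = -1372 (W = 196*(-7) = -1372)
((20764 - 1*2829) + 18912)*(W - 22112) = ((20764 - 1*2829) + 18912)*(-1372 - 22112) = ((20764 - 2829) + 18912)*(-23484) = (17935 + 18912)*(-23484) = 36847*(-23484) = -865314948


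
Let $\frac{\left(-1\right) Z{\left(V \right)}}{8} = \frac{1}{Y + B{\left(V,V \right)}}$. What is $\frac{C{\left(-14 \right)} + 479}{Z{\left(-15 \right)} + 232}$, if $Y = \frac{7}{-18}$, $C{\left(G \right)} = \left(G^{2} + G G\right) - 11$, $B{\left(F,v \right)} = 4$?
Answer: $\frac{13975}{3734} \approx 3.7426$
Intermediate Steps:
$C{\left(G \right)} = -11 + 2 G^{2}$ ($C{\left(G \right)} = \left(G^{2} + G^{2}\right) - 11 = 2 G^{2} - 11 = -11 + 2 G^{2}$)
$Y = - \frac{7}{18}$ ($Y = 7 \left(- \frac{1}{18}\right) = - \frac{7}{18} \approx -0.38889$)
$Z{\left(V \right)} = - \frac{144}{65}$ ($Z{\left(V \right)} = - \frac{8}{- \frac{7}{18} + 4} = - \frac{8}{\frac{65}{18}} = \left(-8\right) \frac{18}{65} = - \frac{144}{65}$)
$\frac{C{\left(-14 \right)} + 479}{Z{\left(-15 \right)} + 232} = \frac{\left(-11 + 2 \left(-14\right)^{2}\right) + 479}{- \frac{144}{65} + 232} = \frac{\left(-11 + 2 \cdot 196\right) + 479}{\frac{14936}{65}} = \left(\left(-11 + 392\right) + 479\right) \frac{65}{14936} = \left(381 + 479\right) \frac{65}{14936} = 860 \cdot \frac{65}{14936} = \frac{13975}{3734}$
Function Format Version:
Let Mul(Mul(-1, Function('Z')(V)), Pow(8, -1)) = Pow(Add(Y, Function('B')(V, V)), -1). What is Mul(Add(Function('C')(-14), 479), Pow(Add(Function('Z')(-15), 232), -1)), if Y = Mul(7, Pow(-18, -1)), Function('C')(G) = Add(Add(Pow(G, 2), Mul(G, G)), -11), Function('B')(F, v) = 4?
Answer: Rational(13975, 3734) ≈ 3.7426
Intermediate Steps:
Function('C')(G) = Add(-11, Mul(2, Pow(G, 2))) (Function('C')(G) = Add(Add(Pow(G, 2), Pow(G, 2)), -11) = Add(Mul(2, Pow(G, 2)), -11) = Add(-11, Mul(2, Pow(G, 2))))
Y = Rational(-7, 18) (Y = Mul(7, Rational(-1, 18)) = Rational(-7, 18) ≈ -0.38889)
Function('Z')(V) = Rational(-144, 65) (Function('Z')(V) = Mul(-8, Pow(Add(Rational(-7, 18), 4), -1)) = Mul(-8, Pow(Rational(65, 18), -1)) = Mul(-8, Rational(18, 65)) = Rational(-144, 65))
Mul(Add(Function('C')(-14), 479), Pow(Add(Function('Z')(-15), 232), -1)) = Mul(Add(Add(-11, Mul(2, Pow(-14, 2))), 479), Pow(Add(Rational(-144, 65), 232), -1)) = Mul(Add(Add(-11, Mul(2, 196)), 479), Pow(Rational(14936, 65), -1)) = Mul(Add(Add(-11, 392), 479), Rational(65, 14936)) = Mul(Add(381, 479), Rational(65, 14936)) = Mul(860, Rational(65, 14936)) = Rational(13975, 3734)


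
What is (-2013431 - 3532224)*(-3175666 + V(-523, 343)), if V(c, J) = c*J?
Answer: 18605977536025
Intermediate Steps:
V(c, J) = J*c
(-2013431 - 3532224)*(-3175666 + V(-523, 343)) = (-2013431 - 3532224)*(-3175666 + 343*(-523)) = -5545655*(-3175666 - 179389) = -5545655*(-3355055) = 18605977536025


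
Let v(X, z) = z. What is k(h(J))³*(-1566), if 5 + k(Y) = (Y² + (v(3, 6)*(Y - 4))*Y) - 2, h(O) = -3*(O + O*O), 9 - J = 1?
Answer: -57187244224457567694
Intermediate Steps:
J = 8 (J = 9 - 1*1 = 9 - 1 = 8)
h(O) = -3*O - 3*O² (h(O) = -3*(O + O²) = -3*O - 3*O²)
k(Y) = -7 + Y² + Y*(-24 + 6*Y) (k(Y) = -5 + ((Y² + (6*(Y - 4))*Y) - 2) = -5 + ((Y² + (6*(-4 + Y))*Y) - 2) = -5 + ((Y² + (-24 + 6*Y)*Y) - 2) = -5 + ((Y² + Y*(-24 + 6*Y)) - 2) = -5 + (-2 + Y² + Y*(-24 + 6*Y)) = -7 + Y² + Y*(-24 + 6*Y))
k(h(J))³*(-1566) = (-7 - (-72)*8*(1 + 8) + 7*(-3*8*(1 + 8))²)³*(-1566) = (-7 - (-72)*8*9 + 7*(-3*8*9)²)³*(-1566) = (-7 - 24*(-216) + 7*(-216)²)³*(-1566) = (-7 + 5184 + 7*46656)³*(-1566) = (-7 + 5184 + 326592)³*(-1566) = 331769³*(-1566) = 36518035903229609*(-1566) = -57187244224457567694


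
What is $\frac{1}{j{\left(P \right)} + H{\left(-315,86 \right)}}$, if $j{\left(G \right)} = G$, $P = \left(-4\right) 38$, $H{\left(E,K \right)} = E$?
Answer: $- \frac{1}{467} \approx -0.0021413$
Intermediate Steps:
$P = -152$
$\frac{1}{j{\left(P \right)} + H{\left(-315,86 \right)}} = \frac{1}{-152 - 315} = \frac{1}{-467} = - \frac{1}{467}$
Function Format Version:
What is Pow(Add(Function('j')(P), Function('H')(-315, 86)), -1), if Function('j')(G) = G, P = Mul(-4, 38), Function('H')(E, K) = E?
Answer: Rational(-1, 467) ≈ -0.0021413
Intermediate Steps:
P = -152
Pow(Add(Function('j')(P), Function('H')(-315, 86)), -1) = Pow(Add(-152, -315), -1) = Pow(-467, -1) = Rational(-1, 467)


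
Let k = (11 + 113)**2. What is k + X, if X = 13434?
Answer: 28810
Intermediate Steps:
k = 15376 (k = 124**2 = 15376)
k + X = 15376 + 13434 = 28810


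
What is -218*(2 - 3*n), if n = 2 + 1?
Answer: 1526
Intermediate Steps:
n = 3
-218*(2 - 3*n) = -218*(2 - 3*3) = -218*(2 - 9) = -218*(-7) = 1526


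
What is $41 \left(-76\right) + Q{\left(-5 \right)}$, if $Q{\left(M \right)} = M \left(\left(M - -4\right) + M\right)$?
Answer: $-3086$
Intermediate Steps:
$Q{\left(M \right)} = M \left(4 + 2 M\right)$ ($Q{\left(M \right)} = M \left(\left(M + 4\right) + M\right) = M \left(\left(4 + M\right) + M\right) = M \left(4 + 2 M\right)$)
$41 \left(-76\right) + Q{\left(-5 \right)} = 41 \left(-76\right) + 2 \left(-5\right) \left(2 - 5\right) = -3116 + 2 \left(-5\right) \left(-3\right) = -3116 + 30 = -3086$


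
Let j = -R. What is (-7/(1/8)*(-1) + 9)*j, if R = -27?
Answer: 1755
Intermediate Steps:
j = 27 (j = -1*(-27) = 27)
(-7/(1/8)*(-1) + 9)*j = (-7/(1/8)*(-1) + 9)*27 = (-7/⅛*(-1) + 9)*27 = (-7*8*(-1) + 9)*27 = (-56*(-1) + 9)*27 = (56 + 9)*27 = 65*27 = 1755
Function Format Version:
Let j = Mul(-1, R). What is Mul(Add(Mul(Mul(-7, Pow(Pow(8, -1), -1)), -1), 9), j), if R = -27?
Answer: 1755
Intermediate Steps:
j = 27 (j = Mul(-1, -27) = 27)
Mul(Add(Mul(Mul(-7, Pow(Pow(8, -1), -1)), -1), 9), j) = Mul(Add(Mul(Mul(-7, Pow(Pow(8, -1), -1)), -1), 9), 27) = Mul(Add(Mul(Mul(-7, Pow(Rational(1, 8), -1)), -1), 9), 27) = Mul(Add(Mul(Mul(-7, 8), -1), 9), 27) = Mul(Add(Mul(-56, -1), 9), 27) = Mul(Add(56, 9), 27) = Mul(65, 27) = 1755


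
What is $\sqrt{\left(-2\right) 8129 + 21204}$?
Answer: $\sqrt{4946} \approx 70.328$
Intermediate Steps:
$\sqrt{\left(-2\right) 8129 + 21204} = \sqrt{-16258 + 21204} = \sqrt{4946}$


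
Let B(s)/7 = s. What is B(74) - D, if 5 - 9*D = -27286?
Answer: -7543/3 ≈ -2514.3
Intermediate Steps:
D = 9097/3 (D = 5/9 - 1/9*(-27286) = 5/9 + 27286/9 = 9097/3 ≈ 3032.3)
B(s) = 7*s
B(74) - D = 7*74 - 1*9097/3 = 518 - 9097/3 = -7543/3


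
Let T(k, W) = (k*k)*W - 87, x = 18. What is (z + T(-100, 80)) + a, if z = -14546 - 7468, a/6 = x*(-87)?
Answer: 768503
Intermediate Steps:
a = -9396 (a = 6*(18*(-87)) = 6*(-1566) = -9396)
z = -22014
T(k, W) = -87 + W*k² (T(k, W) = k²*W - 87 = W*k² - 87 = -87 + W*k²)
(z + T(-100, 80)) + a = (-22014 + (-87 + 80*(-100)²)) - 9396 = (-22014 + (-87 + 80*10000)) - 9396 = (-22014 + (-87 + 800000)) - 9396 = (-22014 + 799913) - 9396 = 777899 - 9396 = 768503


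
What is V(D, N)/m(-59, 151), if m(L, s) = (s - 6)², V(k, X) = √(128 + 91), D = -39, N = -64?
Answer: √219/21025 ≈ 0.00070386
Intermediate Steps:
V(k, X) = √219
m(L, s) = (-6 + s)²
V(D, N)/m(-59, 151) = √219/((-6 + 151)²) = √219/(145²) = √219/21025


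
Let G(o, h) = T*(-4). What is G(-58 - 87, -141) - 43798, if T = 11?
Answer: -43842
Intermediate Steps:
G(o, h) = -44 (G(o, h) = 11*(-4) = -44)
G(-58 - 87, -141) - 43798 = -44 - 43798 = -43842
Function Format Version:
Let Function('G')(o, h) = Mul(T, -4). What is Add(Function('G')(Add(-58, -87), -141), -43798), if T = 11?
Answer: -43842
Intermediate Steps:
Function('G')(o, h) = -44 (Function('G')(o, h) = Mul(11, -4) = -44)
Add(Function('G')(Add(-58, -87), -141), -43798) = Add(-44, -43798) = -43842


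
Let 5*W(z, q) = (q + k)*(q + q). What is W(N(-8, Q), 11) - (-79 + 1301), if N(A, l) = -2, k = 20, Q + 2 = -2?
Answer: -5428/5 ≈ -1085.6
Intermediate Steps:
Q = -4 (Q = -2 - 2 = -4)
W(z, q) = 2*q*(20 + q)/5 (W(z, q) = ((q + 20)*(q + q))/5 = ((20 + q)*(2*q))/5 = (2*q*(20 + q))/5 = 2*q*(20 + q)/5)
W(N(-8, Q), 11) - (-79 + 1301) = (2/5)*11*(20 + 11) - (-79 + 1301) = (2/5)*11*31 - 1*1222 = 682/5 - 1222 = -5428/5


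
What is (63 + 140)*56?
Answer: 11368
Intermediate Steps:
(63 + 140)*56 = 203*56 = 11368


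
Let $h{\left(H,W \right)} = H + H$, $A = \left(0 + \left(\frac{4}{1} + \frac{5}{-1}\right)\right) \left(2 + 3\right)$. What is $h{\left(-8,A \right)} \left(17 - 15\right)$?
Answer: $-32$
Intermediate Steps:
$A = -5$ ($A = \left(0 + \left(4 \cdot 1 + 5 \left(-1\right)\right)\right) 5 = \left(0 + \left(4 - 5\right)\right) 5 = \left(0 - 1\right) 5 = \left(-1\right) 5 = -5$)
$h{\left(H,W \right)} = 2 H$
$h{\left(-8,A \right)} \left(17 - 15\right) = 2 \left(-8\right) \left(17 - 15\right) = - 16 \left(17 - 15\right) = \left(-16\right) 2 = -32$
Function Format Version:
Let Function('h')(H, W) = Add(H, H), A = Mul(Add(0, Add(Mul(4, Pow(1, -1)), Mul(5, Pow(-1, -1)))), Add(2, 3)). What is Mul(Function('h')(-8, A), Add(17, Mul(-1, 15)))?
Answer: -32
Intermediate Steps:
A = -5 (A = Mul(Add(0, Add(Mul(4, 1), Mul(5, -1))), 5) = Mul(Add(0, Add(4, -5)), 5) = Mul(Add(0, -1), 5) = Mul(-1, 5) = -5)
Function('h')(H, W) = Mul(2, H)
Mul(Function('h')(-8, A), Add(17, Mul(-1, 15))) = Mul(Mul(2, -8), Add(17, Mul(-1, 15))) = Mul(-16, Add(17, -15)) = Mul(-16, 2) = -32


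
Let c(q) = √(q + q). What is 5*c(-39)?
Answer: 5*I*√78 ≈ 44.159*I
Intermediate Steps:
c(q) = √2*√q (c(q) = √(2*q) = √2*√q)
5*c(-39) = 5*(√2*√(-39)) = 5*(√2*(I*√39)) = 5*(I*√78) = 5*I*√78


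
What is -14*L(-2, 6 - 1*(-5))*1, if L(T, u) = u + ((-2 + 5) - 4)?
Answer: -140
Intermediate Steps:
L(T, u) = -1 + u (L(T, u) = u + (3 - 4) = u - 1 = -1 + u)
-14*L(-2, 6 - 1*(-5))*1 = -14*(-1 + (6 - 1*(-5)))*1 = -14*(-1 + (6 + 5))*1 = -14*(-1 + 11)*1 = -14*10*1 = -140*1 = -140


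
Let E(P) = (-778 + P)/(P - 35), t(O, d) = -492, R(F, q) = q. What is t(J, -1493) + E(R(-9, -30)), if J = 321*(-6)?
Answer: -31172/65 ≈ -479.57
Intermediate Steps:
J = -1926
E(P) = (-778 + P)/(-35 + P)
t(J, -1493) + E(R(-9, -30)) = -492 + (-778 - 30)/(-35 - 30) = -492 - 808/(-65) = -492 - 1/65*(-808) = -492 + 808/65 = -31172/65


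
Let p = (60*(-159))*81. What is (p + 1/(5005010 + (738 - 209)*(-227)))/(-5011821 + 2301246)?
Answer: 539254069997/1891565857575 ≈ 0.28508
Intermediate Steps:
p = -772740 (p = -9540*81 = -772740)
(p + 1/(5005010 + (738 - 209)*(-227)))/(-5011821 + 2301246) = (-772740 + 1/(5005010 + (738 - 209)*(-227)))/(-5011821 + 2301246) = (-772740 + 1/(5005010 + 529*(-227)))/(-2710575) = (-772740 + 1/(5005010 - 120083))*(-1/2710575) = (-772740 + 1/4884927)*(-1/2710575) = -3774778489979/4884927*(-1/2710575) = 539254069997/1891565857575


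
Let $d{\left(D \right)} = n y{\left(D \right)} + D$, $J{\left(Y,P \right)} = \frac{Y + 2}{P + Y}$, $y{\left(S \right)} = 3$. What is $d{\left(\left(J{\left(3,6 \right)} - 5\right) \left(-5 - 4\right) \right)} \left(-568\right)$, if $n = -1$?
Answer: $-21016$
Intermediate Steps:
$J{\left(Y,P \right)} = \frac{2 + Y}{P + Y}$
$d{\left(D \right)} = -3 + D$ ($d{\left(D \right)} = \left(-1\right) 3 + D = -3 + D$)
$d{\left(\left(J{\left(3,6 \right)} - 5\right) \left(-5 - 4\right) \right)} \left(-568\right) = \left(-3 + \left(\frac{2 + 3}{6 + 3} - 5\right) \left(-5 - 4\right)\right) \left(-568\right) = \left(-3 + \left(\frac{1}{9} \cdot 5 - 5\right) \left(-5 + \left(-4 + 0\right)\right)\right) \left(-568\right) = \left(-3 + \left(\frac{1}{9} \cdot 5 - 5\right) \left(-5 - 4\right)\right) \left(-568\right) = \left(-3 + \left(\frac{5}{9} - 5\right) \left(-9\right)\right) \left(-568\right) = \left(-3 - -40\right) \left(-568\right) = \left(-3 + 40\right) \left(-568\right) = 37 \left(-568\right) = -21016$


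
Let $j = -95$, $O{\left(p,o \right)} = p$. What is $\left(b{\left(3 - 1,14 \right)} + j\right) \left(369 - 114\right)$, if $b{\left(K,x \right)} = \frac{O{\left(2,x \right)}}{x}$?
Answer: $- \frac{169320}{7} \approx -24189.0$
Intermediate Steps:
$b{\left(K,x \right)} = \frac{2}{x}$
$\left(b{\left(3 - 1,14 \right)} + j\right) \left(369 - 114\right) = \left(\frac{2}{14} - 95\right) \left(369 - 114\right) = \left(2 \cdot \frac{1}{14} - 95\right) 255 = \left(\frac{1}{7} - 95\right) 255 = \left(- \frac{664}{7}\right) 255 = - \frac{169320}{7}$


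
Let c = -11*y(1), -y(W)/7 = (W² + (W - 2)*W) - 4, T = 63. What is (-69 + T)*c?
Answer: 1848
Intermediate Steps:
y(W) = 28 - 7*W² - 7*W*(-2 + W) (y(W) = -7*((W² + (W - 2)*W) - 4) = -7*((W² + (-2 + W)*W) - 4) = -7*((W² + W*(-2 + W)) - 4) = -7*(-4 + W² + W*(-2 + W)) = 28 - 7*W² - 7*W*(-2 + W))
c = -308 (c = -11*(28 - 14*1² + 14*1) = -11*(28 - 14*1 + 14) = -11*(28 - 14 + 14) = -11*28 = -308)
(-69 + T)*c = (-69 + 63)*(-308) = -6*(-308) = 1848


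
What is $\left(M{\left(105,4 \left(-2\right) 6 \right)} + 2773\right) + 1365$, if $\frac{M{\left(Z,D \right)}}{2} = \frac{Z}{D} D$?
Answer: $4348$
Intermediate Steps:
$M{\left(Z,D \right)} = 2 Z$ ($M{\left(Z,D \right)} = 2 \frac{Z}{D} D = 2 Z$)
$\left(M{\left(105,4 \left(-2\right) 6 \right)} + 2773\right) + 1365 = \left(2 \cdot 105 + 2773\right) + 1365 = \left(210 + 2773\right) + 1365 = 2983 + 1365 = 4348$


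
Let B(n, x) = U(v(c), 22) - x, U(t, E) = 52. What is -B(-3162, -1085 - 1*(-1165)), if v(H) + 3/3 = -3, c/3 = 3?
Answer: 28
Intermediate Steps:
c = 9 (c = 3*3 = 9)
v(H) = -4 (v(H) = -1 - 3 = -4)
B(n, x) = 52 - x
-B(-3162, -1085 - 1*(-1165)) = -(52 - (-1085 - 1*(-1165))) = -(52 - (-1085 + 1165)) = -(52 - 1*80) = -(52 - 80) = -1*(-28) = 28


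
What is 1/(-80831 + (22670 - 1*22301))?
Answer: -1/80462 ≈ -1.2428e-5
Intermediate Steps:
1/(-80831 + (22670 - 1*22301)) = 1/(-80831 + (22670 - 22301)) = 1/(-80831 + 369) = 1/(-80462) = -1/80462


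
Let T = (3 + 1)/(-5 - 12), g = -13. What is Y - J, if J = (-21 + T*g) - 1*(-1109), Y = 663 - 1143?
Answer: -26708/17 ≈ -1571.1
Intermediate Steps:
Y = -480
T = -4/17 (T = 4/(-17) = 4*(-1/17) = -4/17 ≈ -0.23529)
J = 18548/17 (J = (-21 - 4/17*(-13)) - 1*(-1109) = (-21 + 52/17) + 1109 = -305/17 + 1109 = 18548/17 ≈ 1091.1)
Y - J = -480 - 1*18548/17 = -480 - 18548/17 = -26708/17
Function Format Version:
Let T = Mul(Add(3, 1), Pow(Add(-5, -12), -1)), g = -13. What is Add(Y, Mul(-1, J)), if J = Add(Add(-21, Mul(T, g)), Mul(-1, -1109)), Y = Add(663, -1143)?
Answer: Rational(-26708, 17) ≈ -1571.1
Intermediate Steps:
Y = -480
T = Rational(-4, 17) (T = Mul(4, Pow(-17, -1)) = Mul(4, Rational(-1, 17)) = Rational(-4, 17) ≈ -0.23529)
J = Rational(18548, 17) (J = Add(Add(-21, Mul(Rational(-4, 17), -13)), Mul(-1, -1109)) = Add(Add(-21, Rational(52, 17)), 1109) = Add(Rational(-305, 17), 1109) = Rational(18548, 17) ≈ 1091.1)
Add(Y, Mul(-1, J)) = Add(-480, Mul(-1, Rational(18548, 17))) = Add(-480, Rational(-18548, 17)) = Rational(-26708, 17)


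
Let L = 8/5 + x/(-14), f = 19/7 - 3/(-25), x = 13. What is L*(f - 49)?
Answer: -379713/12250 ≈ -30.997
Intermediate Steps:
f = 496/175 (f = 19*(1/7) - 3*(-1/25) = 19/7 + 3/25 = 496/175 ≈ 2.8343)
L = 47/70 (L = 8/5 + 13/(-14) = 8*(1/5) + 13*(-1/14) = 8/5 - 13/14 = 47/70 ≈ 0.67143)
L*(f - 49) = 47*(496/175 - 49)/70 = (47/70)*(-8079/175) = -379713/12250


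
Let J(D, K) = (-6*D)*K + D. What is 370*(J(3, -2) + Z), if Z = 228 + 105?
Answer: 137640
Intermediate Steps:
Z = 333
J(D, K) = D - 6*D*K (J(D, K) = -6*D*K + D = D - 6*D*K)
370*(J(3, -2) + Z) = 370*(3*(1 - 6*(-2)) + 333) = 370*(3*(1 + 12) + 333) = 370*(3*13 + 333) = 370*(39 + 333) = 370*372 = 137640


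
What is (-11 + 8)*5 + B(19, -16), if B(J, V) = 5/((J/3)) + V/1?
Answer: -574/19 ≈ -30.211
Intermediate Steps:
B(J, V) = V + 15/J (B(J, V) = 5/((J*(⅓))) + V*1 = 5/((J/3)) + V = 5*(3/J) + V = 15/J + V = V + 15/J)
(-11 + 8)*5 + B(19, -16) = (-11 + 8)*5 + (-16 + 15/19) = -3*5 + (-16 + 15*(1/19)) = -15 + (-16 + 15/19) = -15 - 289/19 = -574/19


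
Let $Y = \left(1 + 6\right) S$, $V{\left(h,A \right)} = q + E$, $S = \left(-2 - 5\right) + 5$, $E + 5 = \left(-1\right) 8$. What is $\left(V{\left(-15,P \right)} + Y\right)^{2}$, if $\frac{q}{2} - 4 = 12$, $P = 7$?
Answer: $25$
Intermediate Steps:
$E = -13$ ($E = -5 - 8 = -13$)
$q = 32$ ($q = 8 + 2 \cdot 12 = 8 + 24 = 32$)
$S = -2$ ($S = -7 + 5 = -2$)
$V{\left(h,A \right)} = 19$ ($V{\left(h,A \right)} = 32 - 13 = 19$)
$Y = -14$ ($Y = \left(1 + 6\right) \left(-2\right) = 7 \left(-2\right) = -14$)
$\left(V{\left(-15,P \right)} + Y\right)^{2} = \left(19 - 14\right)^{2} = 5^{2} = 25$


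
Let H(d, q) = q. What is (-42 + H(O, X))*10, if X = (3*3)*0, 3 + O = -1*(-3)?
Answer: -420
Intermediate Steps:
O = 0 (O = -3 - 1*(-3) = -3 + 3 = 0)
X = 0 (X = 9*0 = 0)
(-42 + H(O, X))*10 = (-42 + 0)*10 = -42*10 = -420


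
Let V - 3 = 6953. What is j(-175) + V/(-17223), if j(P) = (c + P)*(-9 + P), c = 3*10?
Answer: 459502684/17223 ≈ 26680.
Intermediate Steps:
V = 6956 (V = 3 + 6953 = 6956)
c = 30
j(P) = (-9 + P)*(30 + P) (j(P) = (30 + P)*(-9 + P) = (-9 + P)*(30 + P))
j(-175) + V/(-17223) = (-270 + (-175)² + 21*(-175)) + 6956/(-17223) = (-270 + 30625 - 3675) + 6956*(-1/17223) = 26680 - 6956/17223 = 459502684/17223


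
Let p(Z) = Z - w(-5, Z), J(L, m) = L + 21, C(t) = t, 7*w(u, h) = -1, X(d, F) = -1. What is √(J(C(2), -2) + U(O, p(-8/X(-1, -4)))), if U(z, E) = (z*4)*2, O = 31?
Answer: √271 ≈ 16.462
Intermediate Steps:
w(u, h) = -⅐ (w(u, h) = (⅐)*(-1) = -⅐)
J(L, m) = 21 + L
p(Z) = ⅐ + Z (p(Z) = Z - 1*(-⅐) = Z + ⅐ = ⅐ + Z)
U(z, E) = 8*z (U(z, E) = (4*z)*2 = 8*z)
√(J(C(2), -2) + U(O, p(-8/X(-1, -4)))) = √((21 + 2) + 8*31) = √(23 + 248) = √271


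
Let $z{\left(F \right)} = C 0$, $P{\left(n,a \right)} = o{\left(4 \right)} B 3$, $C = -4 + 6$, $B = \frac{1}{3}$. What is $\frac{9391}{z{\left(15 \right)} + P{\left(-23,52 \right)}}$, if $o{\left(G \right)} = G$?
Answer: $\frac{9391}{4} \approx 2347.8$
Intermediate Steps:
$B = \frac{1}{3} \approx 0.33333$
$C = 2$
$P{\left(n,a \right)} = 4$ ($P{\left(n,a \right)} = 4 \cdot \frac{1}{3} \cdot 3 = \frac{4}{3} \cdot 3 = 4$)
$z{\left(F \right)} = 0$ ($z{\left(F \right)} = 2 \cdot 0 = 0$)
$\frac{9391}{z{\left(15 \right)} + P{\left(-23,52 \right)}} = \frac{9391}{0 + 4} = \frac{9391}{4}$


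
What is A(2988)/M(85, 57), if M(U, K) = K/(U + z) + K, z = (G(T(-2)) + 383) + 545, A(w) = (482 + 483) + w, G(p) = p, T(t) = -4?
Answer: 3988577/57570 ≈ 69.282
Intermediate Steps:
A(w) = 965 + w
z = 924 (z = (-4 + 383) + 545 = 379 + 545 = 924)
M(U, K) = K + K/(924 + U) (M(U, K) = K/(U + 924) + K = K/(924 + U) + K = K + K/(924 + U))
A(2988)/M(85, 57) = (965 + 2988)/((57*(925 + 85)/(924 + 85))) = 3953/((57*1010/1009)) = 3953/((57*(1/1009)*1010)) = 3953/(57570/1009) = 3953*(1009/57570) = 3988577/57570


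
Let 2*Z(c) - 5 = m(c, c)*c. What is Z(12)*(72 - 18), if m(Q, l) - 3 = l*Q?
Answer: 47763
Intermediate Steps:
m(Q, l) = 3 + Q*l (m(Q, l) = 3 + l*Q = 3 + Q*l)
Z(c) = 5/2 + c*(3 + c²)/2 (Z(c) = 5/2 + ((3 + c*c)*c)/2 = 5/2 + ((3 + c²)*c)/2 = 5/2 + (c*(3 + c²))/2 = 5/2 + c*(3 + c²)/2)
Z(12)*(72 - 18) = (5/2 + (½)*12*(3 + 12²))*(72 - 18) = (5/2 + (½)*12*(3 + 144))*54 = (5/2 + (½)*12*147)*54 = (5/2 + 882)*54 = (1769/2)*54 = 47763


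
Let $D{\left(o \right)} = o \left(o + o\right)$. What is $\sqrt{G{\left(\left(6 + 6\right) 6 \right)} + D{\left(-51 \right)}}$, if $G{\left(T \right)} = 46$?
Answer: $8 \sqrt{82} \approx 72.443$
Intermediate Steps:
$D{\left(o \right)} = 2 o^{2}$ ($D{\left(o \right)} = o 2 o = 2 o^{2}$)
$\sqrt{G{\left(\left(6 + 6\right) 6 \right)} + D{\left(-51 \right)}} = \sqrt{46 + 2 \left(-51\right)^{2}} = \sqrt{46 + 2 \cdot 2601} = \sqrt{46 + 5202} = \sqrt{5248} = 8 \sqrt{82}$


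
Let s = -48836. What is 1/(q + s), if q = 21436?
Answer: -1/27400 ≈ -3.6496e-5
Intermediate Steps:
1/(q + s) = 1/(21436 - 48836) = 1/(-27400) = -1/27400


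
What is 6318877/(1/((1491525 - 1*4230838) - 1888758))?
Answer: -29244211396267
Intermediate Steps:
6318877/(1/((1491525 - 1*4230838) - 1888758)) = 6318877/(1/((1491525 - 4230838) - 1888758)) = 6318877/(1/(-2739313 - 1888758)) = 6318877/(1/(-4628071)) = 6318877/(-1/4628071) = 6318877*(-4628071) = -29244211396267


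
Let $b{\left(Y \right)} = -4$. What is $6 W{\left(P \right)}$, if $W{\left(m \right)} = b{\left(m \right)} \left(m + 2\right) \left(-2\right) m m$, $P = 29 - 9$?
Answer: $422400$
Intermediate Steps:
$P = 20$ ($P = 29 - 9 = 20$)
$W{\left(m \right)} = m^{2} \left(16 + 8 m\right)$ ($W{\left(m \right)} = - 4 \left(m + 2\right) \left(-2\right) m m = - 4 \left(2 + m\right) \left(-2\right) m m = \left(-8 - 4 m\right) \left(-2\right) m m = \left(16 + 8 m\right) m m = m \left(16 + 8 m\right) m = m^{2} \left(16 + 8 m\right)$)
$6 W{\left(P \right)} = 6 \cdot 8 \cdot 20^{2} \left(2 + 20\right) = 6 \cdot 8 \cdot 400 \cdot 22 = 6 \cdot 70400 = 422400$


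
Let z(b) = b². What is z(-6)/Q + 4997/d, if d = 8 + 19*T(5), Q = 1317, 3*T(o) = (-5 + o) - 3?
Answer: -2193551/4829 ≈ -454.25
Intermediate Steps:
T(o) = -8/3 + o/3 (T(o) = ((-5 + o) - 3)/3 = (-8 + o)/3 = -8/3 + o/3)
d = -11 (d = 8 + 19*(-8/3 + (⅓)*5) = 8 + 19*(-8/3 + 5/3) = 8 + 19*(-1) = 8 - 19 = -11)
z(-6)/Q + 4997/d = (-6)²/1317 + 4997/(-11) = 36*(1/1317) + 4997*(-1/11) = 12/439 - 4997/11 = -2193551/4829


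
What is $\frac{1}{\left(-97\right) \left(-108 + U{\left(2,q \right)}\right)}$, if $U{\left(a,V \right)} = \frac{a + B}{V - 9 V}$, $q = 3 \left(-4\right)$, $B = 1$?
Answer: $\frac{32}{335135} \approx 9.5484 \cdot 10^{-5}$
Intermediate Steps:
$q = -12$
$U{\left(a,V \right)} = - \frac{1 + a}{8 V}$ ($U{\left(a,V \right)} = \frac{a + 1}{V - 9 V} = \frac{1 + a}{\left(-8\right) V} = \left(1 + a\right) \left(- \frac{1}{8 V}\right) = - \frac{1 + a}{8 V}$)
$\frac{1}{\left(-97\right) \left(-108 + U{\left(2,q \right)}\right)} = \frac{1}{\left(-97\right) \left(-108 + \frac{-1 - 2}{8 \left(-12\right)}\right)} = \frac{1}{\left(-97\right) \left(-108 + \frac{1}{8} \left(- \frac{1}{12}\right) \left(-1 - 2\right)\right)} = \frac{1}{\left(-97\right) \left(-108 + \frac{1}{8} \left(- \frac{1}{12}\right) \left(-3\right)\right)} = \frac{1}{\left(-97\right) \left(-108 + \frac{1}{32}\right)} = \frac{1}{\left(-97\right) \left(- \frac{3455}{32}\right)} = \frac{1}{\frac{335135}{32}} = \frac{32}{335135}$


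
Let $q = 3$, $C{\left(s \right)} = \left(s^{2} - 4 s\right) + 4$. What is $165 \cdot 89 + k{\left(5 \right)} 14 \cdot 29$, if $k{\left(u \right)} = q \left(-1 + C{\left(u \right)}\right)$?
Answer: $24429$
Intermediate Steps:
$C{\left(s \right)} = 4 + s^{2} - 4 s$
$k{\left(u \right)} = 9 - 12 u + 3 u^{2}$ ($k{\left(u \right)} = 3 \left(-1 + \left(4 + u^{2} - 4 u\right)\right) = 3 \left(3 + u^{2} - 4 u\right) = 9 - 12 u + 3 u^{2}$)
$165 \cdot 89 + k{\left(5 \right)} 14 \cdot 29 = 165 \cdot 89 + \left(9 - 60 + 3 \cdot 5^{2}\right) 14 \cdot 29 = 14685 + \left(9 - 60 + 3 \cdot 25\right) 14 \cdot 29 = 14685 + \left(9 - 60 + 75\right) 14 \cdot 29 = 14685 + 24 \cdot 14 \cdot 29 = 14685 + 336 \cdot 29 = 14685 + 9744 = 24429$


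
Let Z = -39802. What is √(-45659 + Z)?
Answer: I*√85461 ≈ 292.34*I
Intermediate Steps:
√(-45659 + Z) = √(-45659 - 39802) = √(-85461) = I*√85461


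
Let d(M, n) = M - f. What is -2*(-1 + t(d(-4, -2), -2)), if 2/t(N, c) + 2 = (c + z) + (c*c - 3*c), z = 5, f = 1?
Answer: 18/11 ≈ 1.6364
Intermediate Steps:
d(M, n) = -1 + M (d(M, n) = M - 1*1 = M - 1 = -1 + M)
t(N, c) = 2/(3 + c² - 2*c) (t(N, c) = 2/(-2 + ((c + 5) + (c*c - 3*c))) = 2/(-2 + ((5 + c) + (c² - 3*c))) = 2/(-2 + (5 + c² - 2*c)) = 2/(3 + c² - 2*c))
-2*(-1 + t(d(-4, -2), -2)) = -2*(-1 + 2/(3 + (-2)² - 2*(-2))) = -2*(-1 + 2/(3 + 4 + 4)) = -2*(-1 + 2/11) = -2*(-9/11) = 18/11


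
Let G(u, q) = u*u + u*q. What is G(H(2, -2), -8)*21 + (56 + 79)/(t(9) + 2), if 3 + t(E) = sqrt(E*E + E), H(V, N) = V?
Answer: -22293/89 + 405*sqrt(10)/89 ≈ -236.09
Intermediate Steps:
t(E) = -3 + sqrt(E + E**2) (t(E) = -3 + sqrt(E*E + E) = -3 + sqrt(E**2 + E) = -3 + sqrt(E + E**2))
G(u, q) = u**2 + q*u
G(H(2, -2), -8)*21 + (56 + 79)/(t(9) + 2) = (2*(-8 + 2))*21 + (56 + 79)/((-3 + sqrt(9*(1 + 9))) + 2) = (2*(-6))*21 + 135/((-3 + sqrt(9*10)) + 2) = -12*21 + 135/((-3 + sqrt(90)) + 2) = -252 + 135/((-3 + 3*sqrt(10)) + 2) = -252 + 135/(-1 + 3*sqrt(10))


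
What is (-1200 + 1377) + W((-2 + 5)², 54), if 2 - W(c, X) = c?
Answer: 170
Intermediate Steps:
W(c, X) = 2 - c
(-1200 + 1377) + W((-2 + 5)², 54) = (-1200 + 1377) + (2 - (-2 + 5)²) = 177 + (2 - 1*3²) = 177 + (2 - 1*9) = 177 + (2 - 9) = 177 - 7 = 170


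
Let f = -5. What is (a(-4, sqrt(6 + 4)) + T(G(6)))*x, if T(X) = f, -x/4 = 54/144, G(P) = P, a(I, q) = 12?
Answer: -21/2 ≈ -10.500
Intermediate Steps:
x = -3/2 (x = -216/144 = -4*3/8 = -3/2 ≈ -1.5000)
T(X) = -5
(a(-4, sqrt(6 + 4)) + T(G(6)))*x = (12 - 5)*(-3/2) = 7*(-3/2) = -21/2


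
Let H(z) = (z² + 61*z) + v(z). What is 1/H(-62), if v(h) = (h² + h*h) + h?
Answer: 1/7688 ≈ 0.00013007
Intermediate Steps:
v(h) = h + 2*h² (v(h) = (h² + h²) + h = 2*h² + h = h + 2*h²)
H(z) = z² + 61*z + z*(1 + 2*z) (H(z) = (z² + 61*z) + z*(1 + 2*z) = z² + 61*z + z*(1 + 2*z))
1/H(-62) = 1/(-62*(62 + 3*(-62))) = 1/(-62*(62 - 186)) = 1/(-62*(-124)) = 1/7688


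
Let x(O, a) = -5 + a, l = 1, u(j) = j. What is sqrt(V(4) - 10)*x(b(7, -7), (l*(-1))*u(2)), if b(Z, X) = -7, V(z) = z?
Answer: -7*I*sqrt(6) ≈ -17.146*I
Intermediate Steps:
sqrt(V(4) - 10)*x(b(7, -7), (l*(-1))*u(2)) = sqrt(4 - 10)*(-5 + (1*(-1))*2) = sqrt(-6)*(-5 - 1*2) = (I*sqrt(6))*(-5 - 2) = (I*sqrt(6))*(-7) = -7*I*sqrt(6)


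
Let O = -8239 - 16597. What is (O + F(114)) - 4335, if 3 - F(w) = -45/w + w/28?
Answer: -3879833/133 ≈ -29172.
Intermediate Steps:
F(w) = 3 + 45/w - w/28 (F(w) = 3 - (-45/w + w/28) = 3 + (45/w - w/28) = 3 + 45/w - w/28)
O = -24836
(O + F(114)) - 4335 = (-24836 + (3 + 45/114 - 1/28*114)) - 4335 = (-24836 + (3 + 45*(1/114) - 57/14)) - 4335 = (-24836 + (3 + 15/38 - 57/14)) - 4335 = (-24836 - 90/133) - 4335 = -3303278/133 - 4335 = -3879833/133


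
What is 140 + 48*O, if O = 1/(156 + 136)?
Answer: 10232/73 ≈ 140.16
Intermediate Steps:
O = 1/292 ≈ 0.0034247
140 + 48*O = 140 + 48*(1/292) = 140 + 12/73 = 10232/73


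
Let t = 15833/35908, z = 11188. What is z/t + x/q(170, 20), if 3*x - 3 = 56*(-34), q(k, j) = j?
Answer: 24074223707/949980 ≈ 25342.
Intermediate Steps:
t = 15833/35908 (t = 15833*(1/35908) = 15833/35908 ≈ 0.44093)
x = -1901/3 (x = 1 + (56*(-34))/3 = 1 + (⅓)*(-1904) = 1 - 1904/3 = -1901/3 ≈ -633.67)
z/t + x/q(170, 20) = 11188/(15833/35908) - 1901/3/20 = 11188*(35908/15833) - 1901/3*1/20 = 401738704/15833 - 1901/60 = 24074223707/949980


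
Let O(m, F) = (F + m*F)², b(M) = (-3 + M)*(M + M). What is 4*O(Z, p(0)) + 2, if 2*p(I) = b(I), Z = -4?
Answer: 2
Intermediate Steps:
b(M) = 2*M*(-3 + M) (b(M) = (-3 + M)*(2*M) = 2*M*(-3 + M))
p(I) = I*(-3 + I) (p(I) = (2*I*(-3 + I))/2 = I*(-3 + I))
O(m, F) = (F + F*m)²
4*O(Z, p(0)) + 2 = 4*((0*(-3 + 0))²*(1 - 4)²) + 2 = 4*((0*(-3))²*(-3)²) + 2 = 4*(0²*9) + 2 = 4*(0*9) + 2 = 4*0 + 2 = 0 + 2 = 2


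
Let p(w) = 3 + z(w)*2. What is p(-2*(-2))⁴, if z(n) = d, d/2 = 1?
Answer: 2401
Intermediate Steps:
d = 2 (d = 2*1 = 2)
z(n) = 2
p(w) = 7 (p(w) = 3 + 2*2 = 3 + 4 = 7)
p(-2*(-2))⁴ = 7⁴ = 2401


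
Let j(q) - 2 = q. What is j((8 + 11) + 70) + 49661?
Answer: 49752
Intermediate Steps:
j(q) = 2 + q
j((8 + 11) + 70) + 49661 = (2 + ((8 + 11) + 70)) + 49661 = (2 + (19 + 70)) + 49661 = (2 + 89) + 49661 = 91 + 49661 = 49752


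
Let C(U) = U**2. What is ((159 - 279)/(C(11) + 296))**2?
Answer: 1600/19321 ≈ 0.082811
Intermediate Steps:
((159 - 279)/(C(11) + 296))**2 = ((159 - 279)/(11**2 + 296))**2 = (-120/(121 + 296))**2 = (-120/417)**2 = (-120*1/417)**2 = (-40/139)**2 = 1600/19321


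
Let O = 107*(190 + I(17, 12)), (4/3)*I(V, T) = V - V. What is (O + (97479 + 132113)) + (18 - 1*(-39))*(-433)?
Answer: 225241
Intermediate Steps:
I(V, T) = 0 (I(V, T) = 3*(V - V)/4 = (¾)*0 = 0)
O = 20330 (O = 107*(190 + 0) = 107*190 = 20330)
(O + (97479 + 132113)) + (18 - 1*(-39))*(-433) = (20330 + (97479 + 132113)) + (18 - 1*(-39))*(-433) = (20330 + 229592) + (18 + 39)*(-433) = 249922 + 57*(-433) = 249922 - 24681 = 225241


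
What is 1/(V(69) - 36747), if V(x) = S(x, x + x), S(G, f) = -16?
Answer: -1/36763 ≈ -2.7201e-5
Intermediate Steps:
V(x) = -16
1/(V(69) - 36747) = 1/(-16 - 36747) = 1/(-36763) = -1/36763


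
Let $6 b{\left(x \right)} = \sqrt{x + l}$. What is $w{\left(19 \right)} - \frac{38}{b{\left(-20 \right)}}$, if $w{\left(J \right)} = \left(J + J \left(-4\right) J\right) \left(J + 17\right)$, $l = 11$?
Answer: $-51300 + 76 i \approx -51300.0 + 76.0 i$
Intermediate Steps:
$b{\left(x \right)} = \frac{\sqrt{11 + x}}{6}$ ($b{\left(x \right)} = \frac{\sqrt{x + 11}}{6} = \frac{\sqrt{11 + x}}{6}$)
$w{\left(J \right)} = \left(17 + J\right) \left(J - 4 J^{2}\right)$ ($w{\left(J \right)} = \left(J + - 4 J J\right) \left(17 + J\right) = \left(J - 4 J^{2}\right) \left(17 + J\right) = \left(17 + J\right) \left(J - 4 J^{2}\right)$)
$w{\left(19 \right)} - \frac{38}{b{\left(-20 \right)}} = 19 \left(17 - 1273 - 4 \cdot 19^{2}\right) - \frac{38}{\frac{1}{6} \sqrt{11 - 20}} = 19 \left(17 - 1273 - 1444\right) - \frac{38}{\frac{1}{6} \sqrt{-9}} = 19 \left(17 - 1273 - 1444\right) - \frac{38}{\frac{1}{6} \cdot 3 i} = 19 \left(-2700\right) - \frac{38}{\frac{1}{2} i} = -51300 - 38 \left(- 2 i\right) = -51300 + 76 i$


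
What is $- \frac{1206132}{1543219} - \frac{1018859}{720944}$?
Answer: $- \frac{2441876195729}{1112574478736} \approx -2.1948$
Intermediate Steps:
$- \frac{1206132}{1543219} - \frac{1018859}{720944} = - \frac{2441876195729}{1112574478736}$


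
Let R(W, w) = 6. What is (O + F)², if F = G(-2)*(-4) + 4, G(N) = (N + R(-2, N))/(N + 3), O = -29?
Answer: 1681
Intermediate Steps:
G(N) = (6 + N)/(3 + N) (G(N) = (N + 6)/(N + 3) = (6 + N)/(3 + N))
F = -12 (F = ((6 - 2)/(3 - 2))*(-4) + 4 = (4/1)*(-4) + 4 = (1*4)*(-4) + 4 = 4*(-4) + 4 = -16 + 4 = -12)
(O + F)² = (-29 - 12)² = (-41)² = 1681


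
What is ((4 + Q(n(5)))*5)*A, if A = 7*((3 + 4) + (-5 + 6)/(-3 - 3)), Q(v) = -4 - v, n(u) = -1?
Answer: 1435/6 ≈ 239.17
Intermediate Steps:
A = 287/6 (A = 7*(7 + 1/(-6)) = 7*(7 + 1*(-1/6)) = 7*(7 - 1/6) = 7*(41/6) = 287/6 ≈ 47.833)
((4 + Q(n(5)))*5)*A = ((4 + (-4 - 1*(-1)))*5)*(287/6) = ((4 + (-4 + 1))*5)*(287/6) = ((4 - 3)*5)*(287/6) = (1*5)*(287/6) = 5*(287/6) = 1435/6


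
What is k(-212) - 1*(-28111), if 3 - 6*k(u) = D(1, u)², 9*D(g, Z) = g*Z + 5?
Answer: 84070/3 ≈ 28023.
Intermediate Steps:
D(g, Z) = 5/9 + Z*g/9 (D(g, Z) = (g*Z + 5)/9 = (Z*g + 5)/9 = (5 + Z*g)/9 = 5/9 + Z*g/9)
k(u) = ½ - (5/9 + u/9)²/6 (k(u) = ½ - (5/9 + (⅑)*u*1)²/6 = ½ - (5/9 + u/9)²/6)
k(-212) - 1*(-28111) = (½ - (5 - 212)²/486) - 1*(-28111) = (½ - 1/486*(-207)²) + 28111 = (½ - 1/486*42849) + 28111 = (½ - 529/6) + 28111 = -263/3 + 28111 = 84070/3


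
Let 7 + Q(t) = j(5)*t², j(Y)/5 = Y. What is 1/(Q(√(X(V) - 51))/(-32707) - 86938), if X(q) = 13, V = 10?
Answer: -32707/2843480209 ≈ -1.1502e-5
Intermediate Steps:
j(Y) = 5*Y
Q(t) = -7 + 25*t² (Q(t) = -7 + (5*5)*t² = -7 + 25*t²)
1/(Q(√(X(V) - 51))/(-32707) - 86938) = 1/((-7 + 25*(√(13 - 51))²)/(-32707) - 86938) = 1/((-7 + 25*(√(-38))²)*(-1/32707) - 86938) = 1/((-7 + 25*(I*√38)²)*(-1/32707) - 86938) = 1/((-7 + 25*(-38))*(-1/32707) - 86938) = 1/((-7 - 950)*(-1/32707) - 86938) = 1/(-957*(-1/32707) - 86938) = 1/(957/32707 - 86938) = 1/(-2843480209/32707) = -32707/2843480209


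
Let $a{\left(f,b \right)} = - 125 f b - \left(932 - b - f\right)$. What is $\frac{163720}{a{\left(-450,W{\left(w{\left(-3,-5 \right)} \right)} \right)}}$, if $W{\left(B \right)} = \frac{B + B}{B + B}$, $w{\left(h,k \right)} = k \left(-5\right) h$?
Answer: $\frac{163720}{54869} \approx 2.9838$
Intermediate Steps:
$w{\left(h,k \right)} = - 5 h k$ ($w{\left(h,k \right)} = - 5 k h = - 5 h k$)
$W{\left(B \right)} = 1$ ($W{\left(B \right)} = \frac{2 B}{2 B} = 2 B \frac{1}{2 B} = 1$)
$a{\left(f,b \right)} = -932 + b + f - 125 b f$ ($a{\left(f,b \right)} = - 125 b f - \left(932 - b - f\right) = - 125 b f + \left(-932 + b + f\right) = -932 + b + f - 125 b f$)
$\frac{163720}{a{\left(-450,W{\left(w{\left(-3,-5 \right)} \right)} \right)}} = \frac{163720}{-932 + 1 - 450 - 125 \left(-450\right)} = \frac{163720}{-932 + 1 - 450 + 56250} = \frac{163720}{54869}$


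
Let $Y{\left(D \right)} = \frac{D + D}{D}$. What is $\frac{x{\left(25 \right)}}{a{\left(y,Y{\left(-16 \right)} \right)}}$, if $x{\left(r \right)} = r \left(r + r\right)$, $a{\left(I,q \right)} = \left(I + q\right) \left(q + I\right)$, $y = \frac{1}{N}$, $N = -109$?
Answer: $\frac{14851250}{47089} \approx 315.39$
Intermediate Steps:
$Y{\left(D \right)} = 2$ ($Y{\left(D \right)} = \frac{2 D}{D} = 2$)
$y = - \frac{1}{109}$ ($y = \frac{1}{-109} = - \frac{1}{109} \approx -0.0091743$)
$a{\left(I,q \right)} = \left(I + q\right)^{2}$ ($a{\left(I,q \right)} = \left(I + q\right) \left(I + q\right) = \left(I + q\right)^{2}$)
$x{\left(r \right)} = 2 r^{2}$ ($x{\left(r \right)} = r 2 r = 2 r^{2}$)
$\frac{x{\left(25 \right)}}{a{\left(y,Y{\left(-16 \right)} \right)}} = \frac{2 \cdot 25^{2}}{\left(- \frac{1}{109} + 2\right)^{2}} = \frac{2 \cdot 625}{\left(\frac{217}{109}\right)^{2}} = \frac{1250}{\frac{47089}{11881}} = 1250 \cdot \frac{11881}{47089} = \frac{14851250}{47089}$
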